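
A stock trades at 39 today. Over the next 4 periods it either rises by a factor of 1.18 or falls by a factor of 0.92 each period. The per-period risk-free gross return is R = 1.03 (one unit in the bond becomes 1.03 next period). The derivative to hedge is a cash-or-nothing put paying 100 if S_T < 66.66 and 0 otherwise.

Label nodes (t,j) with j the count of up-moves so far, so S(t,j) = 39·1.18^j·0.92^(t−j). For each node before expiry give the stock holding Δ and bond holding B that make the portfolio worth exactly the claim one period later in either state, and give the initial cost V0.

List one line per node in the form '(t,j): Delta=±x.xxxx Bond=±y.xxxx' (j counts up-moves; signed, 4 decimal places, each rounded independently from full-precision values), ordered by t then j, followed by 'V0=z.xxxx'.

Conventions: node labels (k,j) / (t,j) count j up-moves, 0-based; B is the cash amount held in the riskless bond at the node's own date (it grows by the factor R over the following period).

(0,0): Delta=-0.6835 Bond=112.6567
(1,0): Delta=0.0000 Bond=91.5142
(1,1): Delta=-1.4101 Bond=149.4759
(2,0): Delta=0.0000 Bond=94.2596
(2,1): Delta=0.0000 Bond=94.2596
(2,2): Delta=-2.9092 Bond=235.3701
(3,0): Delta=0.0000 Bond=97.0874
(3,1): Delta=0.0000 Bond=97.0874
(3,2): Delta=0.0000 Bond=97.0874
(3,3): Delta=-6.0023 Bond=440.6273
V0=86.0021

Risk-neutral probability p* = (R−d)/(u−d) = (1.03−0.92)/(1.18−0.92) = 0.4231.
Expiry values: V(4,0)=100.0000, V(4,1)=100.0000, V(4,2)=100.0000, V(4,3)=100.0000, V(4,4)=0.0000
(3,0): S=30.3688. Δ = (V_up−V_dn)/(S_up−S_dn) = (100.0000−100.0000)/(35.8352−27.9393) = 0.0000. V = [p*·100.0000 + (1−p*)·100.0000]/1.03 = 97.0874. B = V − Δ·S = 97.0874.
(3,1): S=38.9513. Δ = (V_up−V_dn)/(S_up−S_dn) = (100.0000−100.0000)/(45.9626−35.8352) = 0.0000. V = [p*·100.0000 + (1−p*)·100.0000]/1.03 = 97.0874. B = V − Δ·S = 97.0874.
(3,2): S=49.9593. Δ = (V_up−V_dn)/(S_up−S_dn) = (100.0000−100.0000)/(58.9520−45.9626) = 0.0000. V = [p*·100.0000 + (1−p*)·100.0000]/1.03 = 97.0874. B = V − Δ·S = 97.0874.
(3,3): S=64.0782. Δ = (V_up−V_dn)/(S_up−S_dn) = (0.0000−100.0000)/(75.6123−58.9520) = -6.0023. V = [p*·0.0000 + (1−p*)·100.0000]/1.03 = 56.0119. B = V − Δ·S = 440.6273.
(2,0): S=33.0096. Δ = (V_up−V_dn)/(S_up−S_dn) = (97.0874−97.0874)/(38.9513−30.3688) = 0.0000. V = [p*·97.0874 + (1−p*)·97.0874]/1.03 = 94.2596. B = V − Δ·S = 94.2596.
(2,1): S=42.3384. Δ = (V_up−V_dn)/(S_up−S_dn) = (97.0874−97.0874)/(49.9593−38.9513) = 0.0000. V = [p*·97.0874 + (1−p*)·97.0874]/1.03 = 94.2596. B = V − Δ·S = 94.2596.
(2,2): S=54.3036. Δ = (V_up−V_dn)/(S_up−S_dn) = (56.0119−97.0874)/(64.0782−49.9593) = -2.9092. V = [p*·56.0119 + (1−p*)·97.0874]/1.03 = 77.3877. B = V − Δ·S = 235.3701.
(1,0): S=35.8800. Δ = (V_up−V_dn)/(S_up−S_dn) = (94.2596−94.2596)/(42.3384−33.0096) = 0.0000. V = [p*·94.2596 + (1−p*)·94.2596]/1.03 = 91.5142. B = V − Δ·S = 91.5142.
(1,1): S=46.0200. Δ = (V_up−V_dn)/(S_up−S_dn) = (77.3877−94.2596)/(54.3036−42.3384) = -1.4101. V = [p*·77.3877 + (1−p*)·94.2596]/1.03 = 84.5840. B = V − Δ·S = 149.4759.
(0,0): S=39.0000. Δ = (V_up−V_dn)/(S_up−S_dn) = (84.5840−91.5142)/(46.0200−35.8800) = -0.6835. V = [p*·84.5840 + (1−p*)·91.5142]/1.03 = 86.0021. B = V − Δ·S = 112.6567.
As a check, the time-0 holding Δ(0,0)·S0 + B(0,0) comes to 86.0021 — exactly V0.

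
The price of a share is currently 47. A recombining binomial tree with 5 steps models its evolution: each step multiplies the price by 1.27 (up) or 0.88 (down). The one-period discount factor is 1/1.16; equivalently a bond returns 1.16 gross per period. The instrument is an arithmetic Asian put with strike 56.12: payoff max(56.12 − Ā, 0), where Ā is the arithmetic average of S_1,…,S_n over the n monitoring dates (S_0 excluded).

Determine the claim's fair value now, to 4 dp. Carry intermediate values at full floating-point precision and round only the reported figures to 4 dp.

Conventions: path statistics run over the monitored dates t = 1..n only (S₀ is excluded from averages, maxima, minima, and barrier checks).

Risk-neutral up-probability p* = (R−d)/(u−d) = (1.16−0.88)/(1.27−0.88) = 0.7179; the claim prices as the p*-weighted sum of path payoffs discounted by R^5.
Enumerate all 2^5 = 32 price paths (U = up ×1.27, D = down ×0.88); each path with k up-moves has probability p*^k·(1−p*)^(5−k).
DDDDD: Ā=32.5550, payoff=23.5650, prob=0.001785
UDDDD: Ā=46.9828, payoff=9.1372, prob=0.004544
DUDDD: Ā=43.3168, payoff=12.8032, prob=0.004544
UUDDD: Ā=62.5140, payoff=0.0000, prob=0.011566
DDUDD: Ā=40.0907, payoff=16.0293, prob=0.004544
UDUDD: Ā=57.8582, payoff=0.0000, prob=0.011566
DUUDD: Ā=54.1922, payoff=1.9278, prob=0.011566
UUUDD: Ā=78.2092, payoff=0.0000, prob=0.029440
DDDUD: Ā=37.2518, payoff=18.8682, prob=0.004544
UDDUD: Ā=53.7611, payoff=2.3589, prob=0.011566
DUDUD: Ā=50.0951, payoff=6.0249, prob=0.011566
UUDUD: Ā=72.2963, payoff=0.0000, prob=0.029440
DDUUD: Ā=46.8690, payoff=9.2510, prob=0.011566
UDUUD: Ā=67.6405, payoff=0.0000, prob=0.029440
DUUUD: Ā=63.9745, payoff=0.0000, prob=0.029440
UUUUD: Ā=92.3268, payoff=0.0000, prob=0.074938
DDDDU: Ā=34.7535, payoff=21.3665, prob=0.004544
UDDDU: Ā=50.1556, payoff=5.9644, prob=0.011566
DUDDU: Ā=46.4896, payoff=9.6304, prob=0.011566
UUDDU: Ā=67.0930, payoff=0.0000, prob=0.029440
DDUDU: Ā=43.2635, payoff=12.8565, prob=0.011566
UDUDU: Ā=62.4371, payoff=0.0000, prob=0.029440
DUUDU: Ā=58.7711, payoff=0.0000, prob=0.029440
UUUDU: Ā=84.8174, payoff=0.0000, prob=0.074938
DDDUU: Ā=40.4246, payoff=15.6954, prob=0.011566
UDDUU: Ā=58.3400, payoff=0.0000, prob=0.029440
DUDUU: Ā=54.6740, payoff=1.4460, prob=0.029440
UUDUU: Ā=78.9046, payoff=0.0000, prob=0.074938
DDUUU: Ā=51.4479, payoff=4.6721, prob=0.029440
UDUUU: Ā=74.2487, payoff=0.0000, prob=0.074938
DUUUU: Ā=70.5827, payoff=0.0000, prob=0.074938
UUUUU: Ā=101.8637, payoff=0.0000, prob=0.190751
Price = Σ prob·payoff / R^5 = 1.314353 / 2.100342 = 0.6258

price = 0.6258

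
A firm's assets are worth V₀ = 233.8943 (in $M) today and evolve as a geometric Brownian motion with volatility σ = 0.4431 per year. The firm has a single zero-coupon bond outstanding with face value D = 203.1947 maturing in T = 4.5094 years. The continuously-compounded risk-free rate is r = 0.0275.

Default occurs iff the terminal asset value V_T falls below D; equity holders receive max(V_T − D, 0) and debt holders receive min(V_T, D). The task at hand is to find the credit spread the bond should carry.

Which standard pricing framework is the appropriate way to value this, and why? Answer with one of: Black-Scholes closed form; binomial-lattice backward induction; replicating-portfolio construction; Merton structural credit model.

Key observation: the asked-for credit quantity lives on the firm's capital structure — asset value, asset volatility, debt face 203.1947 — which is the structural model's domain.

framework: Merton structural credit model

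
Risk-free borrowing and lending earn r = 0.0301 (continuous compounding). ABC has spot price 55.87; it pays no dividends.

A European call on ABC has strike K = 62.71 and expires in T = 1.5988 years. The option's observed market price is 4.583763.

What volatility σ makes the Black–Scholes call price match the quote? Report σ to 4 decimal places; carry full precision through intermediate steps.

At σ = 0.2182 the Black–Scholes value reproduces the quote:
σ√T = 0.2182·√1.5988 = 0.275900
d₁ = (ln(S/K) + (r+σ²/2)T) / (σ√T) = (ln(55.87/62.71) + (0.0301+0.2182²/2)·1.5988) / 0.275900 = (-0.115493 + 0.086184) / 0.275900 = -0.106231
d₂ = d₁ − σ√T = -0.106231 − 0.275900 = -0.382131
e^{−rT} = 0.953016
N(d₁) = 0.457700,  N(d₂) = 0.351182
V = S·N(d₁) − K·e^{−rT}·N(d₂) = 25.571680 − 20.987917 = 4.583763 (matching the quote); vega is positive throughout, so no other σ reproduces this price

sigma = 0.2182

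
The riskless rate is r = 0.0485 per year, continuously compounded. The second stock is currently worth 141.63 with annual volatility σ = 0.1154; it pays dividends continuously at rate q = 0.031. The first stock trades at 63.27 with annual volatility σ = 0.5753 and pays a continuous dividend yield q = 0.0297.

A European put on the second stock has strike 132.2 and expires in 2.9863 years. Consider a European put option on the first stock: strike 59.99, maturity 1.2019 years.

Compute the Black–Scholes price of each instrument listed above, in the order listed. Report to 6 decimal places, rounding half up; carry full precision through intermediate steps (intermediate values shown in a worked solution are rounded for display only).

[the second stock put K=132.2]
σ√T = 0.1154·√2.9863 = 0.199422
d₁ = (ln(S/K) + (r−q+σ²/2)T) / (σ√T) = (ln(141.63/132.2) + (0.0485−0.031+0.1154²/2)·2.9863) / 0.199422 = (0.068902 + 0.072145) / 0.199422 = 0.707279
d₂ = d₁ − σ√T = 0.707279 − 0.199422 = 0.507857
e^{−rT} = 0.865165
e^{−qT} = 0.911581
N(−d₁) = 0.239696,  N(−d₂) = 0.305777
price = K·e^{−rT}·N(−d₂) − S·e^{−qT}·N(−d₁) = 34.973129 − 30.946531 = 4.026598
[the first stock put K=59.99]
σ√T = 0.5753·√1.2019 = 0.630708
d₁ = (ln(S/K) + (r−q+σ²/2)T) / (σ√T) = (ln(63.27/59.99) + (0.0485−0.0297+0.5753²/2)·1.2019) / 0.630708 = (0.053233 + 0.221492) / 0.630708 = 0.435583
d₂ = d₁ − σ√T = 0.435583 − 0.630708 = -0.195126
e^{−rT} = 0.943374
e^{−qT} = 0.964933
N(−d₁) = 0.331570,  N(−d₂) = 0.577353
price = K·e^{−rT}·N(−d₂) − S·e^{−qT}·N(−d₁) = 32.674135 − 20.242773 = 12.431362

price(the second stock put K=132.2) = 4.026598
price(the first stock put K=59.99) = 12.431362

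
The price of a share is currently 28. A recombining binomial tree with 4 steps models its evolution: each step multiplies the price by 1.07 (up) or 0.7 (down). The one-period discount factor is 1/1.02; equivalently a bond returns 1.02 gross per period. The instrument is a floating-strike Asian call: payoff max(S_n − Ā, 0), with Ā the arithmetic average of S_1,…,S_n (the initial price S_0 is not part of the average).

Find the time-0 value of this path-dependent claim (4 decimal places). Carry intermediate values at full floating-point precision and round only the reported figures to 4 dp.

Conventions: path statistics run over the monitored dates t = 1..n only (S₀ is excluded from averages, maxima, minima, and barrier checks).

No-arbitrage gives p* = (R−d)/(u−d) = 0.8649: enumerate every path, weight its payoff by its p*-probability, and discount by R^4.
Enumerate all 2^4 = 16 price paths (U = up ×1.07, D = down ×0.7); each path with k up-moves has probability p*^k·(1−p*)^(4−k).
DDDD: Ā=12.4117, payoff=0.0000, prob=0.000333
UDDD: Ā=18.9722, payoff=0.0000, prob=0.002134
DUDD: Ā=16.3822, payoff=0.0000, prob=0.002134
UUDD: Ā=25.0413, payoff=0.0000, prob=0.013659
DDUD: Ā=14.5692, payoff=0.0000, prob=0.002134
UDUD: Ā=22.2700, payoff=0.0000, prob=0.013659
DUUD: Ā=19.6800, payoff=0.0000, prob=0.013659
UUUD: Ā=30.0823, payoff=0.0000, prob=0.087420
DDDU: Ā=13.3001, payoff=0.0000, prob=0.002134
UDDU: Ā=20.3301, payoff=0.0000, prob=0.013659
DUDU: Ā=17.7401, payoff=0.0000, prob=0.013659
UUDU: Ā=27.1170, payoff=0.0000, prob=0.087420
DDUU: Ā=15.9271, payoff=0.0000, prob=0.013659
UDUU: Ā=24.3457, payoff=0.0000, prob=0.087420
DUUU: Ā=21.7557, payoff=2.2551, prob=0.087420
UUUU: Ā=33.2552, payoff=3.4471, prob=0.559491
Price = Σ prob·payoff / R^4 = 2.125773 / 1.082432 = 1.9639

price = 1.9639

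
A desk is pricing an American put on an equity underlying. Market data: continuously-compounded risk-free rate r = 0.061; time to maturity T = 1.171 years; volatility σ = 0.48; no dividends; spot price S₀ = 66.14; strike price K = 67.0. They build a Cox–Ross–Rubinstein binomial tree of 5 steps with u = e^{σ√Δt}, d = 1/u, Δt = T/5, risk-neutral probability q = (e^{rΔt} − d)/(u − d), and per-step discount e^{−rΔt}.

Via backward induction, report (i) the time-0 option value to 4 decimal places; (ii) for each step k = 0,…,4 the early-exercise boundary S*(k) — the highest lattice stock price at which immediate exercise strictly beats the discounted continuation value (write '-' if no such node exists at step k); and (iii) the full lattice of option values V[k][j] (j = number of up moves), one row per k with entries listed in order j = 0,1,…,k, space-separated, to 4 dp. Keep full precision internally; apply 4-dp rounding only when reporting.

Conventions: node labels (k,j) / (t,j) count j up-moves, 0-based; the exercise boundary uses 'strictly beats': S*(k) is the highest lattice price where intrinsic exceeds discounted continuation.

params: Δt=0.23420 u=1.26149 d=0.79271 q=0.47288 e^(-rΔt)=0.98582
t_5 payoffs: 46.2963 34.0531 14.5699 0.0000 0.0000 0.0000
t_4: node(4,0) S=26.1175 payoff=40.8825 vs cont=39.9322 → 40.8825 [stop]  node(4,1) S=41.5621 payoff=25.4379 vs cont=24.4875 → 25.4379 [stop]  node(4,2) S=66.1400 payoff=0.8600 vs cont=7.5711 → 7.5711 [wait]  node(4,3) S=105.2521 payoff=0.0000 vs cont=0.0000 → 0.0000 [wait]  node(4,4) S=167.4932 payoff=0.0000 vs cont=0.0000 → 0.0000 [wait]  ⇒ S*(4)=41.5621
t_3: node(3,0) S=32.9469 payoff=34.0531 vs cont=33.1027 → 34.0531 [stop]  node(3,1) S=52.4301 payoff=14.5699 vs cont=16.7480 → 16.7480 [wait]  node(3,2) S=83.4348 payoff=0.0000 vs cont=3.9343 → 3.9343 [wait]  node(3,3) S=132.7743 payoff=0.0000 vs cont=0.0000 → 0.0000 [wait]  ⇒ S*(3)=32.9469
t_2: node(2,0) S=41.5621 payoff=25.4379 vs cont=25.5029 → 25.5029 [wait]  node(2,1) S=66.1400 payoff=0.8600 vs cont=10.5370 → 10.5370 [wait]  node(2,2) S=105.2521 payoff=0.0000 vs cont=2.0444 → 2.0444 [wait]  ⇒ S*(2)=-
t_1: node(1,0) S=52.4301 payoff=14.5699 vs cont=18.1645 → 18.1645 [wait]  node(1,1) S=83.4348 payoff=0.0000 vs cont=6.4285 → 6.4285 [wait]  ⇒ S*(1)=-
t_0: node(0,0) S=66.1400 payoff=0.8600 vs cont=12.4358 → 12.4358 [wait]  ⇒ S*(0)=-

price = 12.4358
boundary = - - - 32.9469 41.5621
tree:
12.4358
18.1645 6.4285
25.5029 10.5370 2.0444
34.0531 16.7480 3.9343 0.0000
40.8825 25.4379 7.5711 0.0000 0.0000
46.2963 34.0531 14.5699 0.0000 0.0000 0.0000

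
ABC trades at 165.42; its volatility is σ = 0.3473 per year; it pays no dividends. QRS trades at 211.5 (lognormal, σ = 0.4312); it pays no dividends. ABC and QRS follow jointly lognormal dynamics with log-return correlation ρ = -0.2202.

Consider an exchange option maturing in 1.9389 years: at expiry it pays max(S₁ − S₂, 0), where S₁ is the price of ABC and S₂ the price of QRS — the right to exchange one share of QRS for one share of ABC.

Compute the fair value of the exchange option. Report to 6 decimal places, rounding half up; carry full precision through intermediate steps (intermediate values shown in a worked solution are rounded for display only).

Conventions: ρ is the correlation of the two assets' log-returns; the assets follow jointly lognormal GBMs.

σ_eff = √(σ₁² + σ₂² − 2ρσ₁σ₂) = √(0.3473² + 0.4312² − 2·-0.2202·0.3473·0.4312) = 0.610330
d₁ = (ln(S₁/S₂) + (q₂ − q₁ + σ_eff²/2)T) / (σ_eff√T) = (ln(165.42/211.5) + (0.0 − 0.0 + 0.186252)·1.9389) / 0.849851 = 0.135772
d₂ = d₁ − σ_eff√T = 0.135772 − 0.849851 = -0.714079
N(d₁) = 0.553999,  N(d₂) = 0.237589
V = S₁·e^{−q₁T}·N(d₁) − S₂·e^{−q₂T}·N(d₂) = 91.642550 − 50.250117 = 41.392432
Key observation: the rate r is irrelevant here: denominating values in QRS turns the exchange into a ratio option on S₁/S₂, and discounting at r drops out.

exchange price = 41.392432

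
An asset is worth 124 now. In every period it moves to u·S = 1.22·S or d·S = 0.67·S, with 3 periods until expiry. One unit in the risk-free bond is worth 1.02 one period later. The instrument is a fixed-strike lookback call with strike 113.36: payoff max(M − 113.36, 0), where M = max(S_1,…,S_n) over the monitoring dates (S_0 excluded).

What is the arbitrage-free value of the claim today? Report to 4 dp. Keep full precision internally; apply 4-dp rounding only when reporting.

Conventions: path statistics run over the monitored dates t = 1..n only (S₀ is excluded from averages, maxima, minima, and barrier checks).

price = 46.7282

Set p* = 0.6364 (from d < R < u); the path-dependent value is the discounted p*-expectation over all price paths.
Enumerate all 2^3 = 8 price paths (U = up ×1.22, D = down ×0.67); each path with k up-moves has probability p*^k·(1−p*)^(3−k).
DDD: M=83.0800, payoff=0.0000, prob=0.048084
UDD: M=151.2800, payoff=37.9200, prob=0.084147
DUD: M=101.3576, payoff=0.0000, prob=0.084147
UUD: M=184.5616, payoff=71.2016, prob=0.147258
DDU: M=83.0800, payoff=0.0000, prob=0.084147
UDU: M=151.2800, payoff=37.9200, prob=0.147258
DUU: M=123.6563, payoff=10.2963, prob=0.147258
UUU: M=225.1652, payoff=111.8052, prob=0.257701
Price = Σ prob·payoff / R^3 = 49.588362 / 1.061208 = 46.7282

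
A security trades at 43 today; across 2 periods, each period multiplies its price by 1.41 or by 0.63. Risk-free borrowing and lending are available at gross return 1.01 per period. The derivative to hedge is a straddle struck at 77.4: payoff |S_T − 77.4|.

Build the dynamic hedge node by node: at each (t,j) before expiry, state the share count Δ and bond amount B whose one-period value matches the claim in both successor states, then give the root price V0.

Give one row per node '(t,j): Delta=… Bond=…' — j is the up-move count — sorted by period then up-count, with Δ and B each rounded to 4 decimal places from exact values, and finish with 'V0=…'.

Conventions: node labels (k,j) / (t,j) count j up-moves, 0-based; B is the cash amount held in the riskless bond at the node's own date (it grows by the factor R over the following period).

Since d<R<u, set p* = (R−d)/(u−d) = 0.4872; price each node as the discounted p*-expectation of its children.
Payoffs at expiry: V(2,0)=60.3333, V(2,1)=39.2031, V(2,2)=8.0883
Node (1,0) S=27.0900: V=(p*·39.2031+(1−p*)·60.3333)/1.01=49.5437; Δ=(39.2031−60.3333)/(38.1969−17.0667)=-1.0000; B=V−Δ·S=76.6337
Node (1,1) S=60.6300: V=(p*·8.0883+(1−p*)·39.2031)/1.01=23.8065; Δ=(8.0883−39.2031)/(85.4883−38.1969)=-0.6579; B=V−Δ·S=63.6973
Node (0,0) S=43.0000: V=(p*·23.8065+(1−p*)·49.5437)/1.01=36.6387; Δ=(23.8065−49.5437)/(60.6300−27.0900)=-0.7674; B=V−Δ·S=69.6350
As a check, the time-0 holding Δ(0,0)·S0 + B(0,0) comes to 36.6387 — exactly V0.

(0,0): Delta=-0.7674 Bond=69.6350
(1,0): Delta=-1.0000 Bond=76.6337
(1,1): Delta=-0.6579 Bond=63.6973
V0=36.6387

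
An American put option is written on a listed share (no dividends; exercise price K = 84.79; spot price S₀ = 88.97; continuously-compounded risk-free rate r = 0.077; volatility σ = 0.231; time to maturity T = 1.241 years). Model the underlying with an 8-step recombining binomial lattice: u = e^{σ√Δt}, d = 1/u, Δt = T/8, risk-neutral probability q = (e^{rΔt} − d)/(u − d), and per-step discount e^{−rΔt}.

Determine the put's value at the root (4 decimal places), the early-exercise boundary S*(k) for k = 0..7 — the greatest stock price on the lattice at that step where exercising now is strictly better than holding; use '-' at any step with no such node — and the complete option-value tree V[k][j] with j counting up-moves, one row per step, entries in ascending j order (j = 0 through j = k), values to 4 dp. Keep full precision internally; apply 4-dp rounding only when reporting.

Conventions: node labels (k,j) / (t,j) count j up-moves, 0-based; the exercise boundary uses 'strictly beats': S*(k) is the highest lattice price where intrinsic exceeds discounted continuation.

Δt=0.15513  u=1.09525  d=0.91303  q=0.54322  discount=0.98813
step 8 (expiry): payoffs max(K−S,0) = 41.8223 33.2473 22.9609 10.6217 0.0000 0.0000 0.0000 0.0000 0.0000
step 7: (k=7,j=0): S=47.0603, K−S=37.7297, hold=36.7230 ⇒ V=37.7297 exercise | (k=7,j=1): S=56.4521, K−S=28.3379, hold=27.3312 ⇒ V=28.3379 exercise | (k=7,j=2): S=67.7182, K−S=17.0718, hold=16.0650 ⇒ V=17.0718 exercise | (k=7,j=3): S=81.2327, K−S=3.5573, hold=4.7942 ⇒ V=4.7942 continue | (k=7,j=4): S=97.4443, K−S=0.0000, hold=0.0000 ⇒ V=0.0000 continue | (k=7,j=5): S=116.8912, K−S=0.0000, hold=0.0000 ⇒ V=0.0000 continue | (k=7,j=6): S=140.2191, K−S=0.0000, hold=0.0000 ⇒ V=0.0000 continue | (k=7,j=7): S=168.2026, K−S=0.0000, hold=0.0000 ⇒ V=0.0000 continue  boundary S*=67.7182
step 6: (k=6,j=0): S=51.5427, K−S=33.2473, hold=32.2405 ⇒ V=33.2473 exercise | (k=6,j=1): S=61.8291, K−S=22.9609, hold=21.9542 ⇒ V=22.9609 exercise | (k=6,j=2): S=74.1683, K−S=10.6217, hold=10.2789 ⇒ V=10.6217 exercise | (k=6,j=3): S=88.9700, K−S=0.0000, hold=2.1639 ⇒ V=2.1639 continue | (k=6,j=4): S=106.7257, K−S=0.0000, hold=0.0000 ⇒ V=0.0000 continue | (k=6,j=5): S=128.0249, K−S=0.0000, hold=0.0000 ⇒ V=0.0000 continue | (k=6,j=6): S=153.5748, K−S=0.0000, hold=0.0000 ⇒ V=0.0000 continue  boundary S*=74.1683
step 5: (k=5,j=0): S=56.4521, K−S=28.3379, hold=27.3312 ⇒ V=28.3379 exercise | (k=5,j=1): S=67.7182, K−S=17.0718, hold=16.0650 ⇒ V=17.0718 exercise | (k=5,j=2): S=81.2327, K−S=3.5573, hold=5.9558 ⇒ V=5.9558 continue | (k=5,j=3): S=97.4443, K−S=0.0000, hold=0.9767 ⇒ V=0.9767 continue | (k=5,j=4): S=116.8912, K−S=0.0000, hold=0.0000 ⇒ V=0.0000 continue | (k=5,j=5): S=140.2191, K−S=0.0000, hold=0.0000 ⇒ V=0.0000 continue  boundary S*=67.7182
step 4: (k=4,j=0): S=61.8291, K−S=22.9609, hold=21.9542 ⇒ V=22.9609 exercise | (k=4,j=1): S=74.1683, K−S=10.6217, hold=10.9024 ⇒ V=10.9024 continue | (k=4,j=2): S=88.9700, K−S=0.0000, hold=3.2125 ⇒ V=3.2125 continue | (k=4,j=3): S=106.7257, K−S=0.0000, hold=0.4408 ⇒ V=0.4408 continue | (k=4,j=4): S=128.0249, K−S=0.0000, hold=0.0000 ⇒ V=0.0000 continue  boundary S*=61.8291
step 3: (k=3,j=0): S=67.7182, K−S=17.0718, hold=16.2157 ⇒ V=17.0718 exercise | (k=3,j=1): S=81.2327, K−S=3.5573, hold=6.6452 ⇒ V=6.6452 continue | (k=3,j=2): S=97.4443, K−S=0.0000, hold=1.6866 ⇒ V=1.6866 continue | (k=3,j=3): S=116.8912, K−S=0.0000, hold=0.1990 ⇒ V=0.1990 continue  boundary S*=67.7182
step 2: (k=2,j=0): S=74.1683, K−S=10.6217, hold=11.2725 ⇒ V=11.2725 continue | (k=2,j=1): S=88.9700, K−S=0.0000, hold=3.9047 ⇒ V=3.9047 continue | (k=2,j=2): S=106.7257, K−S=0.0000, hold=0.8681 ⇒ V=0.8681 continue  boundary S*=-
step 1: (k=1,j=0): S=81.2327, K−S=3.5573, hold=7.1839 ⇒ V=7.1839 continue | (k=1,j=1): S=97.4443, K−S=0.0000, hold=2.2284 ⇒ V=2.2284 continue  boundary S*=-
step 0: (k=0,j=0): S=88.9700, K−S=0.0000, hold=4.4386 ⇒ V=4.4386 continue  boundary S*=-

price = 4.4386
boundary = - - - 67.7182 61.8291 67.7182 74.1683 67.7182
tree:
4.4386
7.1839 2.2284
11.2725 3.9047 0.8681
17.0718 6.6452 1.6866 0.1990
22.9609 10.9024 3.2125 0.4408 0.0000
28.3379 17.0718 5.9558 0.9767 0.0000 0.0000
33.2473 22.9609 10.6217 2.1639 0.0000 0.0000 0.0000
37.7297 28.3379 17.0718 4.7942 0.0000 0.0000 0.0000 0.0000
41.8223 33.2473 22.9609 10.6217 0.0000 0.0000 0.0000 0.0000 0.0000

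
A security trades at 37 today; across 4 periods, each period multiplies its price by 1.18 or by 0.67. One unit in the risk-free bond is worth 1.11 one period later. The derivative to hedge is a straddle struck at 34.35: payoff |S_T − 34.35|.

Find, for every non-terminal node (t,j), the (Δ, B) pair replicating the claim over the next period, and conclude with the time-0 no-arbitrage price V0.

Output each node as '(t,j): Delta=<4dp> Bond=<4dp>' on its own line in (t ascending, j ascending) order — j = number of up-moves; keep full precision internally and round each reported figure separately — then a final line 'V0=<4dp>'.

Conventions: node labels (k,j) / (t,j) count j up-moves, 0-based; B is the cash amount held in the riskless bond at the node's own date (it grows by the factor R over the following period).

Risk-neutral probability p* = (R−d)/(u−d) = (1.11−0.67)/(1.18−0.67) = 0.8627.
Expiry values: V(4,0)=26.8941, V(4,1)=21.2187, V(4,2)=11.2232, V(4,3)=6.3808, V(4,4)=37.3848
Node (3,0) S=11.1282: V=(p*·21.2187+(1−p*)·26.8941)/1.11=19.8177; Δ=(21.2187−26.8941)/(13.1313−7.4559)=-1.0000; B=V−Δ·S=30.9459
Node (3,1) S=19.5990: V=(p*·11.2232+(1−p*)·21.2187)/1.11=11.3470; Δ=(11.2232−21.2187)/(23.1268−13.1313)=-1.0000; B=V−Δ·S=30.9459
Node (3,2) S=34.5176: V=(p*·6.3808+(1−p*)·11.2232)/1.11=6.3472; Δ=(6.3808−11.2232)/(40.7308−23.1268)=-0.2751; B=V−Δ·S=15.8422
Node (3,3) S=60.7922: V=(p*·37.3848+(1−p*)·6.3808)/1.11=29.8462; Δ=(37.3848−6.3808)/(71.7348−40.7308)=1.0000; B=V−Δ·S=-30.9459
Node (2,0) S=16.6093: V=(p*·11.3470+(1−p*)·19.8177)/1.11=11.2699; Δ=(11.3470−19.8177)/(19.5990−11.1282)=-1.0000; B=V−Δ·S=27.8792
Node (2,1) S=29.2522: V=(p*·6.3472+(1−p*)·11.3470)/1.11=6.3364; Δ=(6.3472−11.3470)/(34.5176−19.5990)=-0.3351; B=V−Δ·S=16.1399
Node (2,2) S=51.5188: V=(p*·29.8462+(1−p*)·6.3472)/1.11=23.9828; Δ=(29.8462−6.3472)/(60.7922−34.5176)=0.8944; B=V−Δ·S=-22.0937
Node (1,0) S=24.7900: V=(p*·6.3364+(1−p*)·11.2699)/1.11=6.3186; Δ=(6.3364−11.2699)/(29.2522−16.6093)=-0.3902; B=V−Δ·S=15.9920
Node (1,1) S=43.6600: V=(p*·23.9828+(1−p*)·6.3364)/1.11=19.4241; Δ=(23.9828−6.3364)/(51.5188−29.2522)=0.7925; B=V−Δ·S=-15.1766
Node (0,0) S=37.0000: V=(p*·19.4241+(1−p*)·6.3186)/1.11=15.8786; Δ=(19.4241−6.3186)/(43.6600−24.7900)=0.6945; B=V−Δ·S=-9.8185
Verification: the root portfolio costs Δ(0,0)·S0 + B(0,0) = 15.8786, matching V0.

(0,0): Delta=0.6945 Bond=-9.8185
(1,0): Delta=-0.3902 Bond=15.9920
(1,1): Delta=0.7925 Bond=-15.1766
(2,0): Delta=-1.0000 Bond=27.8792
(2,1): Delta=-0.3351 Bond=16.1399
(2,2): Delta=0.8944 Bond=-22.0937
(3,0): Delta=-1.0000 Bond=30.9459
(3,1): Delta=-1.0000 Bond=30.9459
(3,2): Delta=-0.2751 Bond=15.8422
(3,3): Delta=1.0000 Bond=-30.9459
V0=15.8786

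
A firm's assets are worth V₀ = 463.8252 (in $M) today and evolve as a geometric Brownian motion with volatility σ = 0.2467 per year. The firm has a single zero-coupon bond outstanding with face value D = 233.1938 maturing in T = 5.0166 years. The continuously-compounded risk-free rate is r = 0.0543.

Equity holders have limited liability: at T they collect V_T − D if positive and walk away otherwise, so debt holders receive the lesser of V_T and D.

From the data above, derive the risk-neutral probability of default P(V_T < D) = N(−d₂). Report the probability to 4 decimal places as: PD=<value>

With assets at 463.8252 and a single debt payment of 233.1938 at 5.0166 years:
d₁ = [ln(V₀/D) + (r + σ²/2)T] / (σ√T)
   = [ln(463.8252/233.1938) + (0.0543 + 0.5·0.2467²)·5.0166] / (0.2467·√5.0166)
   = [0.687638 + 0.425059] / 0.552553 = 2.013738
d₂ = d₁ − σ√T = 2.013738 − 0.552553 = 1.461185
risk-neutral PD = N(−d₂) = N(-1.461185) = 0.071982

PD=0.0720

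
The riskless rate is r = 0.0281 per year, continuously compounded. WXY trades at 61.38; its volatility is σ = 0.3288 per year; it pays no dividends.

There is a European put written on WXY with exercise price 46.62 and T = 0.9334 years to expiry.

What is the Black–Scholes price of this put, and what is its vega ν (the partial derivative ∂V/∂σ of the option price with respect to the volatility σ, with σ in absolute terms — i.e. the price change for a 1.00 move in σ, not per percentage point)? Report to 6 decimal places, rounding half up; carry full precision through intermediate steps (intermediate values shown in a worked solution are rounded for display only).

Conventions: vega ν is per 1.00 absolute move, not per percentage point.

σ√T = 0.3288·√0.9334 = 0.317662
d₁ = (ln(S/K) + (r+σ²/2)T) / (σ√T) = (ln(61.38/46.62) + (0.0281+0.3288²/2)·0.9334) / 0.317662 = (0.275054 + 0.076683) / 0.317662 = 1.107269
d₂ = d₁ − σ√T = 1.107269 − 0.317662 = 0.789607
e^{−rT} = 0.974112
N(−d₁) = 0.134089,  N(−d₂) = 0.214879
Put price V = K·e^{−rT}·N(−d₂) − S·N(−d₁) = 9.758316 − 8.230372 = 1.527943
φ(d₁) = (1/√(2π))·e^{−d₁²/2} = 0.216111
ν = S·φ(d₁)·√T = 12.815591

price = 1.527943
ν = 12.815591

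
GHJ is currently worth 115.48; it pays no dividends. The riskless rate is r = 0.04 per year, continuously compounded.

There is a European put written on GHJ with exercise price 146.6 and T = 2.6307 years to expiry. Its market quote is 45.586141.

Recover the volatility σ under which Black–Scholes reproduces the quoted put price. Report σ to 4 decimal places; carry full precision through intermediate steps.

sigma = 0.4711

At σ = 0.4711 the Black–Scholes value reproduces the quote:
σ√T = 0.4711·√2.6307 = 0.764097
d₁ = (ln(S/K) + (r+σ²/2)T) / (σ√T) = (ln(115.48/146.6) + (0.04+0.4711²/2)·2.6307) / 0.764097 = (-0.238610 + 0.397150) / 0.764097 = 0.207487
d₂ = d₁ − σ√T = 0.207487 − 0.764097 = -0.556611
e^{−rT} = 0.900119
N(−d₁) = 0.417815,  N(−d₂) = 0.711103
V = K·e^{−rT}·N(−d₂) − S·N(−d₁) = 93.835405 − 48.249265 = 45.586141 (the observed quote) — the price is monotone increasing in volatility, hence this σ is the only solution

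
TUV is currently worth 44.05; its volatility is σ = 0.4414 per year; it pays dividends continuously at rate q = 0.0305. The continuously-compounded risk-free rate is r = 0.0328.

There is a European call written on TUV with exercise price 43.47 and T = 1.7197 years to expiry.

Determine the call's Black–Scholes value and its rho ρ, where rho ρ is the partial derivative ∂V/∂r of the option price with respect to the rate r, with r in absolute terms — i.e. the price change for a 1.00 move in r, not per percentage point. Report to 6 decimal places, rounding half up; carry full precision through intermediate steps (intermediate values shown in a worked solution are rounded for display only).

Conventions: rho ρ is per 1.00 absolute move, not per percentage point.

price = 9.798768
ρ = 28.089193

σ√T = 0.4414·√1.7197 = 0.578840
d₁ = (ln(S/K) + (r−q+σ²/2)T) / (σ√T) = (ln(44.05/43.47) + (0.0328−0.0305+0.4414²/2)·1.7197) / 0.578840 = (0.013254 + 0.171483) / 0.578840 = 0.319151
d₂ = d₁ − σ√T = 0.319151 − 0.578840 = -0.259689
e^{−rT} = 0.945155
e^{−qT} = 0.948901
N(d₁) = 0.625194,  N(d₂) = 0.397552
Call price V = S·e^{−qT}·N(d₁) − K·e^{−rT}·N(d₂) = 26.132543 − 16.333775 = 9.798768
ρ = K·T·e^{−rT}·N(d₂) = 28.089193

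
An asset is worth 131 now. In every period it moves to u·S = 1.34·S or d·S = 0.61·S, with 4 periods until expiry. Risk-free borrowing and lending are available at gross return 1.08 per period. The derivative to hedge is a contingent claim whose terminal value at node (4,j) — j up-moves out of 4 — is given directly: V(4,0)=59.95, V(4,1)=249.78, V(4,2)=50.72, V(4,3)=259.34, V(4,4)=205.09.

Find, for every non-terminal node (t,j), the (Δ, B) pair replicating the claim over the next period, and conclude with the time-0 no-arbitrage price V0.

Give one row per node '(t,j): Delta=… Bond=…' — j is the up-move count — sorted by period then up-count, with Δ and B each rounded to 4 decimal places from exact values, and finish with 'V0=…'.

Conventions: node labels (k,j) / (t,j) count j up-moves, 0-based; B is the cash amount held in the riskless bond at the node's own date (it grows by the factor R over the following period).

(0,0): Delta=0.3132 Bond=91.1902
(1,0): Delta=0.2831 Bond=100.8850
(1,1): Delta=0.3207 Bond=97.1581
(2,0): Delta=-1.5756 Bond=199.5601
(2,1): Delta=0.7512 Bond=58.8342
(2,2): Delta=0.2123 Bond=130.4309
(3,0): Delta=8.7454 Bond=-91.3658
(3,1): Delta=-4.1747 Bond=385.2943
(3,2): Delta=1.9917 Bond=-114.4503
(3,3): Delta=-0.2358 Bond=282.1039
V0=132.2152

The replicating-portfolio and risk-neutral prices coincide; use p* = (1.08−0.61)/(1.34−0.61) = 0.6438 for the latter.
Payoffs at expiry: V(4,0)=59.9500, V(4,1)=249.7800, V(4,2)=50.7200, V(4,3)=259.3400, V(4,4)=205.0900
(3,0): S=29.7345. Δ = (V_up−V_dn)/(S_up−S_dn) = (249.7800−59.9500)/(39.8442−18.1381) = 8.7454. V = [p*·249.7800 + (1−p*)·59.9500]/1.08 = 168.6753. B = V − Δ·S = -91.3658.
(3,1): S=65.3184. Δ = (V_up−V_dn)/(S_up−S_dn) = (50.7200−249.7800)/(87.5267−39.8442) = -4.1747. V = [p*·50.7200 + (1−p*)·249.7800]/1.08 = 112.6093. B = V − Δ·S = 385.2943.
(3,2): S=143.4864. Δ = (V_up−V_dn)/(S_up−S_dn) = (259.3400−50.7200)/(192.2718−87.5267) = 1.9917. V = [p*·259.3400 + (1−p*)·50.7200]/1.08 = 171.3305. B = V − Δ·S = -114.4503.
(3,3): S=315.1996. Δ = (V_up−V_dn)/(S_up−S_dn) = (205.0900−259.3400)/(422.3675−192.2718) = -0.2358. V = [p*·205.0900 + (1−p*)·259.3400]/1.08 = 207.7888. B = V − Δ·S = 282.1039.
(2,0): S=48.7451. Δ = (V_up−V_dn)/(S_up−S_dn) = (112.6093−168.6753)/(65.3184−29.7345) = -1.5756. V = [p*·112.6093 + (1−p*)·168.6753]/1.08 = 122.7574. B = V − Δ·S = 199.5601.
(2,1): S=107.0794. Δ = (V_up−V_dn)/(S_up−S_dn) = (171.3305−112.6093)/(143.4864−65.3184) = 0.7512. V = [p*·171.3305 + (1−p*)·112.6093]/1.08 = 139.2742. B = V − Δ·S = 58.8342.
(2,2): S=235.2236. Δ = (V_up−V_dn)/(S_up−S_dn) = (207.7888−171.3305)/(315.1996−143.4864) = 0.2123. V = [p*·207.7888 + (1−p*)·171.3305]/1.08 = 180.3738. B = V − Δ·S = 130.4309.
(1,0): S=79.9100. Δ = (V_up−V_dn)/(S_up−S_dn) = (139.2742−122.7574)/(107.0794−48.7451) = 0.2831. V = [p*·139.2742 + (1−p*)·122.7574]/1.08 = 123.5107. B = V − Δ·S = 100.8850.
(1,1): S=175.5400. Δ = (V_up−V_dn)/(S_up−S_dn) = (180.3738−139.2742)/(235.2236−107.0794) = 0.3207. V = [p*·180.3738 + (1−p*)·139.2742]/1.08 = 153.4589. B = V − Δ·S = 97.1581.
(0,0): S=131.0000. Δ = (V_up−V_dn)/(S_up−S_dn) = (153.4589−123.5107)/(175.5400−79.9100) = 0.3132. V = [p*·153.4589 + (1−p*)·123.5107]/1.08 = 132.2152. B = V − Δ·S = 91.1902.
Verification: the root portfolio costs Δ(0,0)·S0 + B(0,0) = 132.2152, matching V0.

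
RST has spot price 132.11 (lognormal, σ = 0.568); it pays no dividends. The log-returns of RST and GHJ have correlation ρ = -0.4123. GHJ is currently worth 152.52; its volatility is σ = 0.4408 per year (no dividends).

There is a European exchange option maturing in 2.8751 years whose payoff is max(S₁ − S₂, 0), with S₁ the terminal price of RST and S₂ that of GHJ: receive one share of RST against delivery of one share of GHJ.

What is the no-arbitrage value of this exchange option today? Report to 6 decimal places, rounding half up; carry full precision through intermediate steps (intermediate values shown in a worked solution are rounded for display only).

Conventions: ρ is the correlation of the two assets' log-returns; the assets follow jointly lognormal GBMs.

σ_eff = √(σ₁² + σ₂² − 2ρσ₁σ₂) = √(0.568² + 0.4408² − 2·-0.4123·0.568·0.4408) = 0.850522
d₁ = (ln(S₁/S₂) + (q₂ − q₁ + σ_eff²/2)T) / (σ_eff√T) = (ln(132.11/152.52) + (0.0 − 0.0 + 0.361694)·2.8751) / 1.442155 = 0.621462
d₂ = d₁ − σ_eff√T = 0.621462 − 1.442155 = -0.820693
N(d₁) = 0.732852,  N(d₂) = 0.205911
V = S₁·e^{−q₁T}·N(d₁) − S₂·e^{−q₂T}·N(d₂) = 96.817103 − 31.405487 = 65.411616
Key observation: pricing in GHJ-units makes this a unit-strike call on the ratio S₁/S₂ — the risk-free rate cancels and cannot affect the value.

exchange price = 65.411616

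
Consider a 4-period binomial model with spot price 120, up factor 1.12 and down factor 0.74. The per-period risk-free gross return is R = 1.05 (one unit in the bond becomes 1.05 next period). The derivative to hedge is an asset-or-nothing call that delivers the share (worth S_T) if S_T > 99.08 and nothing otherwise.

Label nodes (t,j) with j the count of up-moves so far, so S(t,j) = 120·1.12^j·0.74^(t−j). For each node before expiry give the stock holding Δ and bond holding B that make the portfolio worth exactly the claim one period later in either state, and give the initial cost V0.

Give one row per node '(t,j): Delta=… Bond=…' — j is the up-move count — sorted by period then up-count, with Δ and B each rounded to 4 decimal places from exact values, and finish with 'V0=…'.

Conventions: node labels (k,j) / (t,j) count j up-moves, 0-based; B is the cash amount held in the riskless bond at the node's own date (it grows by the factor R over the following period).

Arbitrage-free pricing uses the up-move probability p* = (R−d)/(u−d) = 0.8158, discounting each step at R = 1.05.
Terminal payoffs: V(4,0)=0.0000, V(4,1)=0.0000, V(4,2)=0.0000, V(4,3)=124.7576, V(4,4)=188.8223
Node (3,0) S=48.6269: V=(p*·0.0000+(1−p*)·0.0000)/1.05=0.0000; Δ=(0.0000−0.0000)/(54.4621−35.9839)=0.0000; B=V−Δ·S=0.0000
Node (3,1) S=73.5974: V=(p*·0.0000+(1−p*)·0.0000)/1.05=0.0000; Δ=(0.0000−0.0000)/(82.4291−54.4621)=0.0000; B=V−Δ·S=0.0000
Node (3,2) S=111.3907: V=(p*·124.7576+(1−p*)·0.0000)/1.05=96.9295; Δ=(124.7576−0.0000)/(124.7576−82.4291)=2.9474; B=V−Δ·S=-231.3800
Node (3,3) S=168.5914: V=(p*·188.8223+(1−p*)·124.7576)/1.05=168.5914; Δ=(188.8223−124.7576)/(188.8223−124.7576)=1.0000; B=V−Δ·S=0.0000
Node (2,0) S=65.7120: V=(p*·0.0000+(1−p*)·0.0000)/1.05=0.0000; Δ=(0.0000−0.0000)/(73.5974−48.6269)=0.0000; B=V−Δ·S=0.0000
Node (2,1) S=99.4560: V=(p*·96.9295+(1−p*)·0.0000)/1.05=75.3086; Δ=(96.9295−0.0000)/(111.3907−73.5974)=2.5647; B=V−Δ·S=-179.7689
Node (2,2) S=150.5280: V=(p*·168.5914+(1−p*)·96.9295)/1.05=147.9909; Δ=(168.5914−96.9295)/(168.5914−111.3907)=1.2528; B=V−Δ·S=-40.5930
Node (1,0) S=88.8000: V=(p*·75.3086+(1−p*)·0.0000)/1.05=58.5104; Δ=(75.3086−0.0000)/(99.4560−65.7120)=2.2318; B=V−Δ·S=-139.6701
Node (1,1) S=134.4000: V=(p*·147.9909+(1−p*)·75.3086)/1.05=128.1925; Δ=(147.9909−75.3086)/(150.5280−99.4560)=1.4231; B=V−Δ·S=-63.0768
Node (0,0) S=120.0000: V=(p*·128.1925+(1−p*)·58.5104)/1.05=109.8631; Δ=(128.1925−58.5104)/(134.4000−88.8000)=1.5281; B=V−Δ·S=-73.5106
As a check, the time-0 holding Δ(0,0)·S0 + B(0,0) comes to 109.8631 — exactly V0.

(0,0): Delta=1.5281 Bond=-73.5106
(1,0): Delta=2.2318 Bond=-139.6701
(1,1): Delta=1.4231 Bond=-63.0768
(2,0): Delta=0.0000 Bond=0.0000
(2,1): Delta=2.5647 Bond=-179.7689
(2,2): Delta=1.2528 Bond=-40.5930
(3,0): Delta=0.0000 Bond=0.0000
(3,1): Delta=0.0000 Bond=0.0000
(3,2): Delta=2.9474 Bond=-231.3800
(3,3): Delta=1.0000 Bond=0.0000
V0=109.8631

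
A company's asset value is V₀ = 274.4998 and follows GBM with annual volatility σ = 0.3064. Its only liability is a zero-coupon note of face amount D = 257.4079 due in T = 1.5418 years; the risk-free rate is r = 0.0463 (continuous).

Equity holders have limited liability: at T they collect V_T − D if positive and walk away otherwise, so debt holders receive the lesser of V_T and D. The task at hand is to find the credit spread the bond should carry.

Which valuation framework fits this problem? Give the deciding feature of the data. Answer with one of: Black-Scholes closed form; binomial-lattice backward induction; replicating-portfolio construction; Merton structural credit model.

Key observation: assets follow a GBM and default happens iff V_T < 257.4079; valuing claims on that split (equity as a call, risky debt as the residual) is the structural model's definition.

framework: Merton structural credit model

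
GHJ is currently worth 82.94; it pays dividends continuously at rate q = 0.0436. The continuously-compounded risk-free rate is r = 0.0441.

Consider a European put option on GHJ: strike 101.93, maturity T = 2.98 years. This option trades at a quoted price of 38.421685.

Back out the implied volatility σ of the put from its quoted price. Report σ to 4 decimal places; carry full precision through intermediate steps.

At σ = 0.5482 the Black–Scholes value reproduces the quote:
σ√T = 0.5482·√2.98 = 0.946340
d₁ = (ln(S/K) + (r−q+σ²/2)T) / (σ√T) = (ln(82.94/101.93) + (0.0441−0.0436+0.5482²/2)·2.98) / 0.946340 = (-0.206169 + 0.449270) / 0.946340 = 0.256885
d₂ = d₁ − σ√T = 0.256885 − 0.946340 = -0.689455
e^{−rT} = 0.876851
e^{−qT} = 0.878159
N(−d₁) = 0.398634,  N(−d₂) = 0.754731
V = K·e^{−rT}·N(−d₂) − S·e^{−qT}·N(−d₁) = 67.455961 − 29.034276 = 38.421685 (the observed quote) — the price is monotone increasing in volatility, hence this σ is the only solution

sigma = 0.5482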